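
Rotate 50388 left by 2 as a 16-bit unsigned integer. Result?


Rotate 0b1100010011010100 left by 2 (16-bit) = 0b1001101010011 = 4947

4947


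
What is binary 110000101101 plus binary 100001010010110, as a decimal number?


110000101101 + 100001010010110 = 100111011000011 = 20163

20163


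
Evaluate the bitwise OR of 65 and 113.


0b1000001 | 0b1110001 = 0b1110001 = 113

113


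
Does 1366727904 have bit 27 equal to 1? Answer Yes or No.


0b1010001011101101001110011100000, bit 27 = 0. No

No


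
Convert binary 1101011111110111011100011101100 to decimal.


1101011111110111011100011101100 in decimal = 1811658988

1811658988


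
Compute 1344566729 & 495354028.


0b1010000001001000111010111001001 & 0b11101100001101000000010101100 = 0b10000000001000000000010001000 = 268697736

268697736


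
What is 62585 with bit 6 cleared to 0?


62585 & ~(1 << 6) = 62521

62521


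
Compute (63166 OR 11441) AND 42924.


Step 1: 63166 | 11441 = 65215
Step 2: 65215 & 42924 = 42668

42668


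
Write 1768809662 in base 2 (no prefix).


1768809662 = 1101001011011011110010010111110 in binary

1101001011011011110010010111110


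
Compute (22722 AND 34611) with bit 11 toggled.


Step 1: 22722 & 34611 = 2
Step 2: 2 ^ (1 << 11) = 2 ^ 2048 = 2050

2050


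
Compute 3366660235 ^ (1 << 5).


3366660235 ^ (1 << 5) = 3366660235 ^ 32 = 3366660267

3366660267


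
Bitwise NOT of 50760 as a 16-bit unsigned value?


~0b1100011001001000 = 0b11100110110111 = 14775 (16-bit unsigned)

14775


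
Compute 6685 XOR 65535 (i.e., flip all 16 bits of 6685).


6685 ^ 65535 = 58850

58850


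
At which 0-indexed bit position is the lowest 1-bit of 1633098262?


0b1100001010101110001101000010110. Lowest set bit at position 1

1


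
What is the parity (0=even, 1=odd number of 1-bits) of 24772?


0b110000011000100 has 5 ones => parity 1

1


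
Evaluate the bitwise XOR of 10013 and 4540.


0b10011100011101 ^ 0b1000110111100 = 0b11011010100001 = 13985

13985


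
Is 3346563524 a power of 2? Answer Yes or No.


0b11000111011110001000000111000100. Multiple bits set => No

No


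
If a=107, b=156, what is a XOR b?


107 ^ 156 = 247

247


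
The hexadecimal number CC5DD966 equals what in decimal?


CC5DD966 hex = 3428702566 decimal

3428702566


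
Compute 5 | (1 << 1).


5 | (1 << 1) = 5 | 2 = 7

7


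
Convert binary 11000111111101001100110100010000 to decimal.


11000111111101001100110100010000 in decimal = 3354709264

3354709264


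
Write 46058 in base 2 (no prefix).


46058 = 1011001111101010 in binary

1011001111101010


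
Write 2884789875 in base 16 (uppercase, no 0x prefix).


2884789875 = ABF26673 hex

ABF26673


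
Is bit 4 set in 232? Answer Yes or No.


0b11101000, bit 4 = 0. No

No


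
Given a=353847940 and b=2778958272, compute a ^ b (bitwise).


353847940 ^ 2778958272 = 2964636484

2964636484


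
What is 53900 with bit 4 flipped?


53900 ^ (1 << 4) = 53900 ^ 16 = 53916

53916


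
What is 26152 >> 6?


0b110011000101000 >> 6 = 0b110011000 = 408

408


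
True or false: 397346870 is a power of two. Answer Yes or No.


0b10111101011110000100000110110. Multiple bits set => No

No


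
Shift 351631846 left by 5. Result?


0b10100111101010111100111100110 << 5 = 0b1010011110101011110011110011000000 = 11252219072

11252219072


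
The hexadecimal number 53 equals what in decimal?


53 hex = 83 decimal

83


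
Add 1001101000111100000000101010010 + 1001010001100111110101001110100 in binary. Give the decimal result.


1001101000111100000000101010010 + 1001010001100111110101001110100 = 10010111010100011110101111000110 = 2538728390

2538728390


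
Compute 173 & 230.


0b10101101 & 0b11100110 = 0b10100100 = 164

164


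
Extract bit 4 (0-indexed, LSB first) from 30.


0b11110, position 4 = 1

1


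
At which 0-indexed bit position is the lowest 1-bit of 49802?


0b1100001010001010. Lowest set bit at position 1

1


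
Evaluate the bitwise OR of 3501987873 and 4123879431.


0b11010000101111000001100000100001 | 0b11110101110011010110100000000111 = 0b11110101111111010111100000100111 = 4127029287

4127029287


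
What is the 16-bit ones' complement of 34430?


34430 ^ 65535 = 31105

31105


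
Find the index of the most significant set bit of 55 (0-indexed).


0b110111. Highest set bit at position 5

5


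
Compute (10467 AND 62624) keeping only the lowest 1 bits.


Step 1: 10467 & 62624 = 8352
Step 2: 8352 & 1 = 0

0


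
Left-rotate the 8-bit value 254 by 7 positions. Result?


Rotate 0b11111110 left by 7 (8-bit) = 0b1111111 = 127

127


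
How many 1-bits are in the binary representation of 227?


0b11100011 has 5 set bits

5


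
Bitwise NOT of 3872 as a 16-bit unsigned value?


~0b111100100000 = 0b1111000011011111 = 61663 (16-bit unsigned)

61663


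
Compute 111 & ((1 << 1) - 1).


111 & 1 = 1

1


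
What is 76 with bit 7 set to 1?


76 | (1 << 7) = 76 | 128 = 204

204


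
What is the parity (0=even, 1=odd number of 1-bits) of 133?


0b10000101 has 3 ones => parity 1

1


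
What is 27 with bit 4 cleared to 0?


27 & ~(1 << 4) = 11

11


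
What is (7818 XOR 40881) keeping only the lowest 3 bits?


Step 1: 7818 ^ 40881 = 33083
Step 2: 33083 & 7 = 3

3


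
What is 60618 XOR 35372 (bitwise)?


0b1110110011001010 ^ 0b1000101000101100 = 0b110011011100110 = 26342

26342


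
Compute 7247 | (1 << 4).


7247 | (1 << 4) = 7247 | 16 = 7263

7263


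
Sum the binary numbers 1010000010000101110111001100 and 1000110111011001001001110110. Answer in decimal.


1010000010000101110111001100 + 1000110111011001001001110110 = 10010111001011111000001000010 = 317059138

317059138


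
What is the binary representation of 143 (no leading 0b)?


143 = 10001111 in binary

10001111


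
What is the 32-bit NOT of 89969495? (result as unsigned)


~0b101010111001101001101010111 = 0b11111010101000110010110010101000 = 4204997800 (32-bit unsigned)

4204997800


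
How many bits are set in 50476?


0b1100010100101100 has 7 set bits

7


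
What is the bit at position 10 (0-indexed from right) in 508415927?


0b11110010011011100111110110111, position 10 = 1

1


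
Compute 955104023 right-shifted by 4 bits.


0b111000111011011011101100010111 >> 4 = 0b11100011101101101110110001 = 59694001

59694001


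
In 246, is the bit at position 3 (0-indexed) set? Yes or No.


0b11110110, bit 3 = 0. No

No


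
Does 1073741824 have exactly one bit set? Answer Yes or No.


0b1000000000000000000000000000000. Only one bit set => Yes

Yes


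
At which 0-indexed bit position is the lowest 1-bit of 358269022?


0b10101010110101100000001011110. Lowest set bit at position 1

1


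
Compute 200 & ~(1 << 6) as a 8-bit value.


200 & ~(1 << 6) = 136

136


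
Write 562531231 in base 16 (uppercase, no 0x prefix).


562531231 = 21878B9F hex

21878B9F


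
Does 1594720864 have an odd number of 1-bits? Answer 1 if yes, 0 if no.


0b1011111000011011000001001100000 has 13 ones => parity 1

1


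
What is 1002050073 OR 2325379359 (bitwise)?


0b111011101110100001001000011001 | 0b10001010100110100111100100011111 = 0b10111011101110100111101100011111 = 3149560607

3149560607


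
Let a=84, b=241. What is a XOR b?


84 ^ 241 = 165

165


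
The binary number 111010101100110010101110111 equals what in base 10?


111010101100110010101110111 in decimal = 123102583

123102583


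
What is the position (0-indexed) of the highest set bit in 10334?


0b10100001011110. Highest set bit at position 13

13


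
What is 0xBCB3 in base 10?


BCB3 hex = 48307 decimal

48307


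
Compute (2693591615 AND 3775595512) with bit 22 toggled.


Step 1: 2693591615 & 3775595512 = 2684879416
Step 2: 2684879416 ^ (1 << 22) = 2684879416 ^ 4194304 = 2689073720

2689073720


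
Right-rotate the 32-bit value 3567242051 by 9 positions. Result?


Rotate 0b11010100100111111100101101000011 right by 9 (32-bit) = 0b10100001111010100100111111100101 = 2716487653

2716487653


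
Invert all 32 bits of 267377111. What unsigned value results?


267377111 ^ 4294967295 = 4027590184

4027590184


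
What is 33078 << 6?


0b1000000100110110 << 6 = 0b1000000100110110000000 = 2116992

2116992


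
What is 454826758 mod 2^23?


454826758 & 8388607 = 1841926

1841926


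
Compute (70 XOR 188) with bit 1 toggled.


Step 1: 70 ^ 188 = 250
Step 2: 250 ^ (1 << 1) = 250 ^ 2 = 248

248


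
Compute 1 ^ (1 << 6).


1 ^ (1 << 6) = 1 ^ 64 = 65

65


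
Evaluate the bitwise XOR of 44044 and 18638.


0b1010110000001100 ^ 0b100100011001110 = 0b1110010011000010 = 58562

58562


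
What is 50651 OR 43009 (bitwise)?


0b1100010111011011 | 0b1010100000000001 = 0b1110110111011011 = 60891

60891


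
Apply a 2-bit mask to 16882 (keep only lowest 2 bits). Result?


16882 & 3 = 2

2


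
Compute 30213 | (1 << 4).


30213 | (1 << 4) = 30213 | 16 = 30229

30229


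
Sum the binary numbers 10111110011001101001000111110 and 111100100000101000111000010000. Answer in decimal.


10111110011001101001000111110 + 111100100000101000111000010000 = 1010100010011110110000001001110 = 1414488142

1414488142


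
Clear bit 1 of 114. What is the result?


114 & ~(1 << 1) = 112

112


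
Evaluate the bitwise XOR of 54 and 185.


0b110110 ^ 0b10111001 = 0b10001111 = 143

143


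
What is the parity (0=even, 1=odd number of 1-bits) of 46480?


0b1011010110010000 has 7 ones => parity 1

1


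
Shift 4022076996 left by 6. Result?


0b11101111101111000000011001000100 << 6 = 0b11101111101111000000011001000100000000 = 257412927744

257412927744


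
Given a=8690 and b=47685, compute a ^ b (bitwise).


8690 ^ 47685 = 39863

39863


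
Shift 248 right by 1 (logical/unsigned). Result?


0b11111000 >> 1 = 0b1111100 = 124

124


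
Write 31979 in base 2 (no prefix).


31979 = 111110011101011 in binary

111110011101011


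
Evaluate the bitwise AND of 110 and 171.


0b1101110 & 0b10101011 = 0b101010 = 42

42


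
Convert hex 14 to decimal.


14 hex = 20 decimal

20


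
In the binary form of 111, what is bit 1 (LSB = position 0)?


0b1101111, position 1 = 1

1


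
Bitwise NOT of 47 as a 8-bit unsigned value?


~0b101111 = 0b11010000 = 208 (8-bit unsigned)

208


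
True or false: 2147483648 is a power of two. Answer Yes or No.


0b10000000000000000000000000000000. Only one bit set => Yes

Yes


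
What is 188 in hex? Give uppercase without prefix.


188 = BC hex

BC


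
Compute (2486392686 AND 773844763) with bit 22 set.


Step 1: 2486392686 & 773844763 = 68372234
Step 2: 68372234 | (1 << 22) = 68372234 | 4194304 = 72566538

72566538


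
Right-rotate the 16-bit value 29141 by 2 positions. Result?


Rotate 0b111000111010101 right by 2 (16-bit) = 0b101110001110101 = 23669

23669


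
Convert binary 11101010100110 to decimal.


11101010100110 in decimal = 15014

15014


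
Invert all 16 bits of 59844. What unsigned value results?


59844 ^ 65535 = 5691

5691


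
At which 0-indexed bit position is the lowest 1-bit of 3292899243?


0b11000100010001011010011110101011. Lowest set bit at position 0

0


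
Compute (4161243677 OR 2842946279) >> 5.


Step 1: 4161243677 | 2842946279 = 4185385727
Step 2: 4185385727 >> 5 = 130793303

130793303


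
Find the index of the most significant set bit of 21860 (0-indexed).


0b101010101100100. Highest set bit at position 14

14


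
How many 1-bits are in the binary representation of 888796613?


0b110100111110011111010111000101 has 19 set bits

19


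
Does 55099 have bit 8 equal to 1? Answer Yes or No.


0b1101011100111011, bit 8 = 1. Yes

Yes


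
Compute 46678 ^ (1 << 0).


46678 ^ (1 << 0) = 46678 ^ 1 = 46679

46679


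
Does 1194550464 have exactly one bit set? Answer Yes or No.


0b1000111001100110110010011000000. Multiple bits set => No

No


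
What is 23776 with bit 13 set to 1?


23776 | (1 << 13) = 23776 | 8192 = 31968

31968


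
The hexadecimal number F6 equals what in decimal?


F6 hex = 246 decimal

246


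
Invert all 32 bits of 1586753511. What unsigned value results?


1586753511 ^ 4294967295 = 2708213784

2708213784


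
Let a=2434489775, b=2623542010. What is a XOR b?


2434489775 ^ 2623542010 = 226185045

226185045


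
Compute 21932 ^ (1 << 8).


21932 ^ (1 << 8) = 21932 ^ 256 = 21676

21676


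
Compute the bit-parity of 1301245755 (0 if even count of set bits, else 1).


0b1001101100011110110111100111011 has 20 ones => parity 0

0


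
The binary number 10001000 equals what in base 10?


10001000 in decimal = 136

136


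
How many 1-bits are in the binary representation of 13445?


0b11010010000101 has 6 set bits

6


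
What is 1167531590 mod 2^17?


1167531590 & 131071 = 73286

73286


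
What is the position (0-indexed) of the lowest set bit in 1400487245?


0b1010011011110011011110101001101. Lowest set bit at position 0

0


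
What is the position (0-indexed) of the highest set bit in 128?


0b10000000. Highest set bit at position 7

7


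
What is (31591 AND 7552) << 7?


Step 1: 31591 & 7552 = 6400
Step 2: 6400 << 7 = 819200

819200


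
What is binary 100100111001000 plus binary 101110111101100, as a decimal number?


100100111001000 + 101110111101100 = 1010011110110100 = 42932

42932


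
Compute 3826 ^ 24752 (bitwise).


0b111011110010 ^ 0b110000010110000 = 0b110111001000010 = 28226

28226


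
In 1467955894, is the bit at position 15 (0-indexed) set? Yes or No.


0b1010111011111110011101010110110, bit 15 = 0. No

No


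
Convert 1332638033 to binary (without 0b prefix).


1332638033 = 1001111011011100111000101010001 in binary

1001111011011100111000101010001


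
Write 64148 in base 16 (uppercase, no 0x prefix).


64148 = FA94 hex

FA94


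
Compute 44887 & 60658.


0b1010111101010111 & 0b1110110011110010 = 0b1010110001010010 = 44114

44114


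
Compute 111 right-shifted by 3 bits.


0b1101111 >> 3 = 0b1101 = 13

13


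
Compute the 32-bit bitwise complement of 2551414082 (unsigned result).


~0b10011000000100110111110101000010 = 0b1100111111011001000001010111101 = 1743553213 (32-bit unsigned)

1743553213


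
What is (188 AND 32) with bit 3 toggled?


Step 1: 188 & 32 = 32
Step 2: 32 ^ (1 << 3) = 32 ^ 8 = 40

40


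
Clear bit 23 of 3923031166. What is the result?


3923031166 & ~(1 << 23) = 3914642558

3914642558


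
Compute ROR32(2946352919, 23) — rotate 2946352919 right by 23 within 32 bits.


Rotate 0b10101111100111011100011100010111 right by 23 (32-bit) = 0b111011100011100010111101011111 = 999173983

999173983


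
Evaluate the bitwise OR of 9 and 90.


0b1001 | 0b1011010 = 0b1011011 = 91

91


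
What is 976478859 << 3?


0b111010001100111110001010001011 << 3 = 0b111010001100111110001010001011000 = 7811830872

7811830872


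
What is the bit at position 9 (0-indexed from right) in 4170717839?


0b11111000100110000001101010001111, position 9 = 1

1


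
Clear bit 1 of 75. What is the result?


75 & ~(1 << 1) = 73

73


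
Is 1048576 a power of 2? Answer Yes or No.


0b100000000000000000000. Only one bit set => Yes

Yes


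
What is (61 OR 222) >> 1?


Step 1: 61 | 222 = 255
Step 2: 255 >> 1 = 127

127


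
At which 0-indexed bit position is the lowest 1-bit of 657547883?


0b100111001100010110001001101011. Lowest set bit at position 0

0


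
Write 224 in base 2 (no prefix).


224 = 11100000 in binary

11100000


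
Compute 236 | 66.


0b11101100 | 0b1000010 = 0b11101110 = 238

238


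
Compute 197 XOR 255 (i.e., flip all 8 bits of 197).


197 ^ 255 = 58

58


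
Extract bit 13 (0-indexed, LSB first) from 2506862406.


0b10010101011010111010111101000110, position 13 = 1

1


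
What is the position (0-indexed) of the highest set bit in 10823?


0b10101001000111. Highest set bit at position 13

13


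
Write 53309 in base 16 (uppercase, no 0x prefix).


53309 = D03D hex

D03D


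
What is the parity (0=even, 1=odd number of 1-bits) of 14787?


0b11100111000011 has 8 ones => parity 0

0


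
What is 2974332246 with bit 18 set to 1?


2974332246 | (1 << 18) = 2974332246 | 262144 = 2974594390

2974594390


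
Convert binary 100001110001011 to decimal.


100001110001011 in decimal = 17291

17291


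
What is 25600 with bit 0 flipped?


25600 ^ (1 << 0) = 25600 ^ 1 = 25601

25601


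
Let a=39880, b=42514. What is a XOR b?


39880 ^ 42514 = 15834

15834


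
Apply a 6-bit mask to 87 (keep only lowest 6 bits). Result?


87 & 63 = 23

23


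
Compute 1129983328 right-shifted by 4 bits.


0b1000011010110100010110101100000 >> 4 = 0b100001101011010001011010110 = 70623958

70623958


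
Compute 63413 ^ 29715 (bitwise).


0b1111011110110101 ^ 0b111010000010011 = 0b1000001110100110 = 33702

33702


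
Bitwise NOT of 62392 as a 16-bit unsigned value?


~0b1111001110111000 = 0b110001000111 = 3143 (16-bit unsigned)

3143


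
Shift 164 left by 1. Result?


0b10100100 << 1 = 0b101001000 = 328

328


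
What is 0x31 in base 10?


31 hex = 49 decimal

49


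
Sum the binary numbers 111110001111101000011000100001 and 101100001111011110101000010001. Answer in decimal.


111110001111101000011000100001 + 101100001111011110101000010001 = 1101010011111000111000000110010 = 1786540082

1786540082


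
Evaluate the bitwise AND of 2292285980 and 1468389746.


0b10001000101000011000001000011100 & 0b1010111100001011101100101110010 = 0b100000011000000000010000 = 8486928

8486928


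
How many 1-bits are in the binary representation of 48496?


0b1011110101110000 has 9 set bits

9


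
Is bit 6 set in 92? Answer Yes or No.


0b1011100, bit 6 = 1. Yes

Yes


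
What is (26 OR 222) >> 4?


Step 1: 26 | 222 = 222
Step 2: 222 >> 4 = 13

13


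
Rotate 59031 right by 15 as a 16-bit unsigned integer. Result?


Rotate 0b1110011010010111 right by 15 (16-bit) = 0b1100110100101111 = 52527

52527


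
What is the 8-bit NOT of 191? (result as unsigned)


~0b10111111 = 0b1000000 = 64 (8-bit unsigned)

64


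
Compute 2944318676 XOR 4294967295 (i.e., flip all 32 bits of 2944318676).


2944318676 ^ 4294967295 = 1350648619

1350648619


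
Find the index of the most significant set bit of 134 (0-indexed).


0b10000110. Highest set bit at position 7

7


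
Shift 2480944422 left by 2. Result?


0b10010011111000000011010100100110 << 2 = 0b1001001111100000001101010010011000 = 9923777688

9923777688


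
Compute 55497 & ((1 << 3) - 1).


55497 & 7 = 1

1


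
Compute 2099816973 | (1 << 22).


2099816973 | (1 << 22) = 2099816973 | 4194304 = 2104011277

2104011277


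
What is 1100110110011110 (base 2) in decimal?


1100110110011110 in decimal = 52638

52638


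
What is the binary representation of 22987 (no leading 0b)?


22987 = 101100111001011 in binary

101100111001011


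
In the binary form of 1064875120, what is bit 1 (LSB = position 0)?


0b111111011110001011010001110000, position 1 = 0

0


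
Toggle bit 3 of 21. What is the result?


21 ^ (1 << 3) = 21 ^ 8 = 29

29


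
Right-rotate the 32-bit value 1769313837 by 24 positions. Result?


Rotate 0b1101001011101011001011000101101 right by 24 (32-bit) = 0b1110101100101100010110101101001 = 1972776297

1972776297


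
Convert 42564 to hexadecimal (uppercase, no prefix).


42564 = A644 hex

A644


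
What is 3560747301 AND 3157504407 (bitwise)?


0b11010100001111001011000100100101 & 0b10111100001100111011000110010111 = 0b10010100001100001011000100000101 = 2486219013

2486219013


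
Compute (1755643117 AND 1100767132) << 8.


Step 1: 1755643117 & 1100767132 = 1082416268
Step 2: 1082416268 << 8 = 277098564608

277098564608


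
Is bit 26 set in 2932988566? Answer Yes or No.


0b10101110110100011101101010010110, bit 26 = 1. Yes

Yes


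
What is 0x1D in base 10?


1D hex = 29 decimal

29


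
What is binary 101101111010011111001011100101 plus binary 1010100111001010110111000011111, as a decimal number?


101101111010011111001011100101 + 1010100111001010110111000011111 = 10000010110011110110000100000100 = 2194628868

2194628868


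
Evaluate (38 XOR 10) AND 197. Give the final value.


Step 1: 38 ^ 10 = 44
Step 2: 44 & 197 = 4

4


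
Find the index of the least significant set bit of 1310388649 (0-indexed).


0b1001110000110101111000110101001. Lowest set bit at position 0

0


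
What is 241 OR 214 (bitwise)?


0b11110001 | 0b11010110 = 0b11110111 = 247

247


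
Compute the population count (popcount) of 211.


0b11010011 has 5 set bits

5


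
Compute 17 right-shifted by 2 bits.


0b10001 >> 2 = 0b100 = 4

4


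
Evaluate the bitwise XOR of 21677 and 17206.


0b101010010101101 ^ 0b100001100110110 = 0b1011110011011 = 6043

6043


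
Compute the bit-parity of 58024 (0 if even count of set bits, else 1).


0b1110001010101000 has 7 ones => parity 1

1


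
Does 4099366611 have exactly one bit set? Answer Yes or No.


0b11110100010101110101111011010011. Multiple bits set => No

No


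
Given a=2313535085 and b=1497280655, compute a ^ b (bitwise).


2313535085 ^ 1497280655 = 3504017122

3504017122


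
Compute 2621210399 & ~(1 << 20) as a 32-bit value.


2621210399 & ~(1 << 20) = 2620161823

2620161823


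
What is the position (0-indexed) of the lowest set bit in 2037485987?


0b1111001011100011001000110100011. Lowest set bit at position 0

0


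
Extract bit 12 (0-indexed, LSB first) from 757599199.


0b101101001010000000101111011111, position 12 = 0

0


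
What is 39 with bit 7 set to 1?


39 | (1 << 7) = 39 | 128 = 167

167


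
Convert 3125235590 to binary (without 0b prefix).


3125235590 = 10111010010001110100111110000110 in binary

10111010010001110100111110000110


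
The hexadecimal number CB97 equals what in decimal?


CB97 hex = 52119 decimal

52119


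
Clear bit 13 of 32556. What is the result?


32556 & ~(1 << 13) = 24364

24364


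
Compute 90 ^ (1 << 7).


90 ^ (1 << 7) = 90 ^ 128 = 218

218


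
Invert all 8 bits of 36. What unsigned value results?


36 ^ 255 = 219

219


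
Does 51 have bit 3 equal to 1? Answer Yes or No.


0b110011, bit 3 = 0. No

No


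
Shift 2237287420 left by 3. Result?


0b10000101010110100100101111111100 << 3 = 0b10000101010110100100101111111100000 = 17898299360

17898299360


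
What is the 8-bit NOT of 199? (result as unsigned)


~0b11000111 = 0b111000 = 56 (8-bit unsigned)

56


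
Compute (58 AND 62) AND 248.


Step 1: 58 & 62 = 58
Step 2: 58 & 248 = 56

56


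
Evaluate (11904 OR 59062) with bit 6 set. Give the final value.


Step 1: 11904 | 59062 = 61110
Step 2: 61110 | (1 << 6) = 61110 | 64 = 61174

61174


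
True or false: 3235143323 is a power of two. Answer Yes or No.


0b11000000110101000101111010011011. Multiple bits set => No

No


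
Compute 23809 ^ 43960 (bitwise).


0b101110100000001 ^ 0b1010101110111000 = 0b1111011010111001 = 63161

63161


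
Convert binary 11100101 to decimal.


11100101 in decimal = 229

229


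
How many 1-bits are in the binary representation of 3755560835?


0b11011111110110010100111110000011 has 20 set bits

20


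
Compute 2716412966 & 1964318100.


0b10100001111010010010110000100110 & 0b1110101000101010001110110010100 = 0b100001000000010000110000000100 = 553716740

553716740


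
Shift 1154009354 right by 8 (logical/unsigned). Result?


0b1000100110010001100100100001010 >> 8 = 0b10001001100100011001001 = 4507849

4507849


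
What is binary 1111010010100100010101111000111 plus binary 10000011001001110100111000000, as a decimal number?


1111010010100100010101111000111 + 10000011001001110100111000000 = 10001010101101110001010110000111 = 2327254407

2327254407


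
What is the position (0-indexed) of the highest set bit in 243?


0b11110011. Highest set bit at position 7

7


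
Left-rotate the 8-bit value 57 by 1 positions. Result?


Rotate 0b111001 left by 1 (8-bit) = 0b1110010 = 114

114


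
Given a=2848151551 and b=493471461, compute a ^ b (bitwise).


2848151551 ^ 493471461 = 3031077146

3031077146


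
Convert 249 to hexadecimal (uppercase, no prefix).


249 = F9 hex

F9


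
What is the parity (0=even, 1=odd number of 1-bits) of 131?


0b10000011 has 3 ones => parity 1

1


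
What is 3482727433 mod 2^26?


3482727433 & 67108863 = 60175369

60175369


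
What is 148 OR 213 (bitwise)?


0b10010100 | 0b11010101 = 0b11010101 = 213

213


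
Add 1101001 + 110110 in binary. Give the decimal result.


1101001 + 110110 = 10011111 = 159

159


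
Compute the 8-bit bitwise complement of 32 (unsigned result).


~0b100000 = 0b11011111 = 223 (8-bit unsigned)

223


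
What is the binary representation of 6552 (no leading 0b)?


6552 = 1100110011000 in binary

1100110011000


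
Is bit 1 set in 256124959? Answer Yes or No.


0b1111010001000010100000011111, bit 1 = 1. Yes

Yes


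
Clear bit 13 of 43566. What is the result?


43566 & ~(1 << 13) = 35374

35374


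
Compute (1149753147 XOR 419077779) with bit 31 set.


Step 1: 1149753147 ^ 419077779 = 1551714728
Step 2: 1551714728 | (1 << 31) = 1551714728 | 2147483648 = 3699198376

3699198376


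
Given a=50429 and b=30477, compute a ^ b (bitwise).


50429 ^ 30477 = 46064

46064


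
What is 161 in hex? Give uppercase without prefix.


161 = A1 hex

A1


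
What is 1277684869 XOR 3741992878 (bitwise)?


0b1001100001001111110110010000101 ^ 0b11011111000010100100011110101110 = 0b10010011001011011010101100101011 = 2469243691

2469243691


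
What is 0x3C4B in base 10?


3C4B hex = 15435 decimal

15435


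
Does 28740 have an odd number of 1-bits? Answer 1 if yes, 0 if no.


0b111000001000100 has 5 ones => parity 1

1


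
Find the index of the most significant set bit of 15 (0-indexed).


0b1111. Highest set bit at position 3

3


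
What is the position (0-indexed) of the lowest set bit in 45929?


0b1011001101101001. Lowest set bit at position 0

0


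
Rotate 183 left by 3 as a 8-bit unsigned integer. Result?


Rotate 0b10110111 left by 3 (8-bit) = 0b10111101 = 189

189


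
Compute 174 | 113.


0b10101110 | 0b1110001 = 0b11111111 = 255

255


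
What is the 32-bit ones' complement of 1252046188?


1252046188 ^ 4294967295 = 3042921107

3042921107


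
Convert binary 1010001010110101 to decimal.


1010001010110101 in decimal = 41653

41653


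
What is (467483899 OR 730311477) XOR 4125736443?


Step 1: 467483899 | 730311477 = 1004519423
Step 2: 1004519423 ^ 4125736443 = 3459645956

3459645956


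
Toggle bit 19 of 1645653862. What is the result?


1645653862 ^ (1 << 19) = 1645653862 ^ 524288 = 1646178150

1646178150


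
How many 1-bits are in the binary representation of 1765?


0b11011100101 has 7 set bits

7


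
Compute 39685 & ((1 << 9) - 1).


39685 & 511 = 261

261


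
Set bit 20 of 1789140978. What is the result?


1789140978 | (1 << 20) = 1789140978 | 1048576 = 1790189554

1790189554


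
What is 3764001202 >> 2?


0b11100000010110100001100110110010 >> 2 = 0b111000000101101000011001101100 = 941000300

941000300


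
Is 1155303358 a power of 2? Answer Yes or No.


0b1000100110111001000011110111110. Multiple bits set => No

No


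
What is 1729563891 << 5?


0b1100111000101110000110011110011 << 5 = 0b110011100010111000011001111001100000 = 55346044512

55346044512


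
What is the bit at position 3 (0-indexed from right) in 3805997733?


0b11100010110110101110101010100101, position 3 = 0

0


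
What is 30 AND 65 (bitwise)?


0b11110 & 0b1000001 = 0b0 = 0

0


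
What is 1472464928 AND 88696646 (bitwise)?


0b1010111110001000000100000100000 & 0b101010010010110011101000110 = 0b101010000000000000000000000 = 88080384

88080384


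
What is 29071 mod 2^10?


29071 & 1023 = 399

399


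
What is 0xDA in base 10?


DA hex = 218 decimal

218


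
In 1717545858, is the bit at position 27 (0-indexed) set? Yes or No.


0b1100110010111111010101110000010, bit 27 = 0. No

No


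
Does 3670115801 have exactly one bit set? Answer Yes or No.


0b11011010110000011000010111011001. Multiple bits set => No

No


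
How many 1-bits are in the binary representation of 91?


0b1011011 has 5 set bits

5


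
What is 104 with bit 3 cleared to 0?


104 & ~(1 << 3) = 96

96


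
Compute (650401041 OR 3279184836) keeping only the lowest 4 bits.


Step 1: 650401041 | 3279184836 = 3891558357
Step 2: 3891558357 & 15 = 5

5


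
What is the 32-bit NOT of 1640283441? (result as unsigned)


~0b1100001110001001011110100110001 = 0b10011110001110110100001011001110 = 2654683854 (32-bit unsigned)

2654683854


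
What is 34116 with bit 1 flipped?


34116 ^ (1 << 1) = 34116 ^ 2 = 34118

34118


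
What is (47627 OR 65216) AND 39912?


Step 1: 47627 | 65216 = 65227
Step 2: 65227 & 39912 = 39624

39624


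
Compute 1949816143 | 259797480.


0b1110100001101111101010101001111 | 0b1111011111000011000111101000 = 0b1111111011111111111010111101111 = 2139092463

2139092463


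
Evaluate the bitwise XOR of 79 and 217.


0b1001111 ^ 0b11011001 = 0b10010110 = 150

150


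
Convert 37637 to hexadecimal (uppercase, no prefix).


37637 = 9305 hex

9305


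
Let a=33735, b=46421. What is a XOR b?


33735 ^ 46421 = 13970

13970


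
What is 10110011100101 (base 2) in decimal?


10110011100101 in decimal = 11493

11493


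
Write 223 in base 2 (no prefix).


223 = 11011111 in binary

11011111


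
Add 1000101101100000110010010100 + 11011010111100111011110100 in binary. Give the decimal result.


1000101101100000110010010100 + 11011010111100111011110100 = 1100001000011101101110001000 = 203545480

203545480


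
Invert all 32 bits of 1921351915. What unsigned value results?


1921351915 ^ 4294967295 = 2373615380

2373615380


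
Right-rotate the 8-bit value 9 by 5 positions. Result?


Rotate 0b1001 right by 5 (8-bit) = 0b1001000 = 72

72


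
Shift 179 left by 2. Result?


0b10110011 << 2 = 0b1011001100 = 716

716


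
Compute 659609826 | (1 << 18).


659609826 | (1 << 18) = 659609826 | 262144 = 659871970

659871970


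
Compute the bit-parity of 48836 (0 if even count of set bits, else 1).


0b1011111011000100 has 9 ones => parity 1

1


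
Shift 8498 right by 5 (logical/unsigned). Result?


0b10000100110010 >> 5 = 0b100001001 = 265

265


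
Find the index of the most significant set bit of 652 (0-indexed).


0b1010001100. Highest set bit at position 9

9


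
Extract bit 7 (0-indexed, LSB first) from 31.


0b11111, position 7 = 0

0


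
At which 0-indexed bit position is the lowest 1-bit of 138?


0b10001010. Lowest set bit at position 1

1


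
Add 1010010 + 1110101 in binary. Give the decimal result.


1010010 + 1110101 = 11000111 = 199

199


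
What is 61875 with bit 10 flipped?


61875 ^ (1 << 10) = 61875 ^ 1024 = 62899

62899


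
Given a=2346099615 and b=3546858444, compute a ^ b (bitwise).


2346099615 ^ 3546858444 = 1488871507

1488871507


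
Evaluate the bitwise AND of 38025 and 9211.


0b1001010010001001 & 0b10001111111011 = 0b10001001 = 137

137


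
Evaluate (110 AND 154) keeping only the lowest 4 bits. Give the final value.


Step 1: 110 & 154 = 10
Step 2: 10 & 15 = 10

10


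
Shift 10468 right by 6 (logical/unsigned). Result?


0b10100011100100 >> 6 = 0b10100011 = 163

163


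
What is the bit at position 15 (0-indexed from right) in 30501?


0b111011100100101, position 15 = 0

0


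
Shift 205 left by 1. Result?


0b11001101 << 1 = 0b110011010 = 410

410


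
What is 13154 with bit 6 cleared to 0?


13154 & ~(1 << 6) = 13090

13090


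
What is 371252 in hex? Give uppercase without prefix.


371252 = 5AA34 hex

5AA34


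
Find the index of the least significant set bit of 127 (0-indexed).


0b1111111. Lowest set bit at position 0

0


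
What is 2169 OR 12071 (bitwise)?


0b100001111001 | 0b10111100100111 = 0b10111101111111 = 12159

12159


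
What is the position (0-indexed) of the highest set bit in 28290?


0b110111010000010. Highest set bit at position 14

14


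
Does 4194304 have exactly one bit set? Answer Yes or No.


0b10000000000000000000000. Only one bit set => Yes

Yes


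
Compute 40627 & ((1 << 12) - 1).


40627 & 4095 = 3763

3763


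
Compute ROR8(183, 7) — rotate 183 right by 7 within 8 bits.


Rotate 0b10110111 right by 7 (8-bit) = 0b1101111 = 111

111


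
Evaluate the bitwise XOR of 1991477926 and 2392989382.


0b1110110101100111000101010100110 ^ 0b10001110101000100001111011000110 = 0b11111000000100011001010001100000 = 4161901664

4161901664


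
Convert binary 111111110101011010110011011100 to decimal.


111111110101011010110011011100 in decimal = 1070968028

1070968028


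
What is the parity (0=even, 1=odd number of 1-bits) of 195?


0b11000011 has 4 ones => parity 0

0


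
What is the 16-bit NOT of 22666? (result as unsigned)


~0b101100010001010 = 0b1010011101110101 = 42869 (16-bit unsigned)

42869


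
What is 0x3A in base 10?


3A hex = 58 decimal

58


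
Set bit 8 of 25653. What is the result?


25653 | (1 << 8) = 25653 | 256 = 25909

25909


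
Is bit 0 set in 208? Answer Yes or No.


0b11010000, bit 0 = 0. No

No


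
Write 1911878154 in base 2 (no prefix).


1911878154 = 1110001111101001111001000001010 in binary

1110001111101001111001000001010


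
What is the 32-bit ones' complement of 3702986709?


3702986709 ^ 4294967295 = 591980586

591980586


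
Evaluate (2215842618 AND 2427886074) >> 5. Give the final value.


Step 1: 2215842618 & 2427886074 = 2148667706
Step 2: 2148667706 >> 5 = 67145865

67145865


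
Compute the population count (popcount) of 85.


0b1010101 has 4 set bits

4


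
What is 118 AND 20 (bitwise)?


0b1110110 & 0b10100 = 0b10100 = 20

20


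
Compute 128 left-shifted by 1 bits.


0b10000000 << 1 = 0b100000000 = 256

256


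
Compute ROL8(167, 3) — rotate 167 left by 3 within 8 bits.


Rotate 0b10100111 left by 3 (8-bit) = 0b111101 = 61

61


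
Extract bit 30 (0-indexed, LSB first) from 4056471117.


0b11110001110010001101011001001101, position 30 = 1

1


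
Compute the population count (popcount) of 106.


0b1101010 has 4 set bits

4


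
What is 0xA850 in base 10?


A850 hex = 43088 decimal

43088


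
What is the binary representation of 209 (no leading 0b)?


209 = 11010001 in binary

11010001


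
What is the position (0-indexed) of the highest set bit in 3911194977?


0b11101001001000000001100101100001. Highest set bit at position 31

31


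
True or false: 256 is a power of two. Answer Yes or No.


0b100000000. Only one bit set => Yes

Yes


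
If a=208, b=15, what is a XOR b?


208 ^ 15 = 223

223


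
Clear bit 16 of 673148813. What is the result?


673148813 & ~(1 << 16) = 673083277

673083277


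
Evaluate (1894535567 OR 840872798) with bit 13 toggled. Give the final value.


Step 1: 1894535567 | 840872798 = 1929311199
Step 2: 1929311199 ^ (1 << 13) = 1929311199 ^ 8192 = 1929303007

1929303007


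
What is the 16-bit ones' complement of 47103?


47103 ^ 65535 = 18432

18432


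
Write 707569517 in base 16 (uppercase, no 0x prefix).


707569517 = 2A2CA76D hex

2A2CA76D


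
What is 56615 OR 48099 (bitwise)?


0b1101110100100111 | 0b1011101111100011 = 0b1111111111100111 = 65511

65511


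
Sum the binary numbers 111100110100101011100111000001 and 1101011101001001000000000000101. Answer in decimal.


111100110100101011100111000001 + 1101011101001001000000000000101 = 10101000011101110011100111000110 = 2826385862

2826385862


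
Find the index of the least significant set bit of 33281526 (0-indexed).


0b1111110111101010111110110. Lowest set bit at position 1

1


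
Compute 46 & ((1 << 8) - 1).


46 & 255 = 46

46


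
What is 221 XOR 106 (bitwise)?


0b11011101 ^ 0b1101010 = 0b10110111 = 183

183


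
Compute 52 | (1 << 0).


52 | (1 << 0) = 52 | 1 = 53

53


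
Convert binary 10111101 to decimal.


10111101 in decimal = 189

189


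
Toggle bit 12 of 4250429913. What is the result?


4250429913 ^ (1 << 12) = 4250429913 ^ 4096 = 4250434009

4250434009


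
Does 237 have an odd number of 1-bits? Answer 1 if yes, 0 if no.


0b11101101 has 6 ones => parity 0

0


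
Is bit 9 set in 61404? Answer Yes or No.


0b1110111111011100, bit 9 = 1. Yes

Yes


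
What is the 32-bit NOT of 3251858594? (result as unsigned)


~0b11000001110100110110110010100010 = 0b111110001011001001001101011101 = 1043108701 (32-bit unsigned)

1043108701


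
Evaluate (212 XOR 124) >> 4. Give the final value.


Step 1: 212 ^ 124 = 168
Step 2: 168 >> 4 = 10

10


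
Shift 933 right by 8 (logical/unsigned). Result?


0b1110100101 >> 8 = 0b11 = 3

3


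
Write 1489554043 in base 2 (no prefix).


1489554043 = 1011000110010001100101001111011 in binary

1011000110010001100101001111011


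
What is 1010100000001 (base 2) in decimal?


1010100000001 in decimal = 5377

5377


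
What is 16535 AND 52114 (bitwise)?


0b100000010010111 & 0b1100101110010010 = 0b100000010010010 = 16530

16530


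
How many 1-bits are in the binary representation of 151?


0b10010111 has 5 set bits

5


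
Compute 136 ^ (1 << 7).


136 ^ (1 << 7) = 136 ^ 128 = 8

8


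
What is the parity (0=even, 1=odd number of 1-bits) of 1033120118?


0b111101100101000010100101110110 has 16 ones => parity 0

0


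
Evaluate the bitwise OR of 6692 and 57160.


0b1101000100100 | 0b1101111101001000 = 0b1101111101101100 = 57196

57196


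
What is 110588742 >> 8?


0b110100101110111001101000110 >> 8 = 0b1101001011101110011 = 431987

431987


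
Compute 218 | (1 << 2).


218 | (1 << 2) = 218 | 4 = 222

222


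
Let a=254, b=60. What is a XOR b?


254 ^ 60 = 194

194


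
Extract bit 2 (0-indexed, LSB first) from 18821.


0b100100110000101, position 2 = 1

1


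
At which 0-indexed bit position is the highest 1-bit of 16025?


0b11111010011001. Highest set bit at position 13

13
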